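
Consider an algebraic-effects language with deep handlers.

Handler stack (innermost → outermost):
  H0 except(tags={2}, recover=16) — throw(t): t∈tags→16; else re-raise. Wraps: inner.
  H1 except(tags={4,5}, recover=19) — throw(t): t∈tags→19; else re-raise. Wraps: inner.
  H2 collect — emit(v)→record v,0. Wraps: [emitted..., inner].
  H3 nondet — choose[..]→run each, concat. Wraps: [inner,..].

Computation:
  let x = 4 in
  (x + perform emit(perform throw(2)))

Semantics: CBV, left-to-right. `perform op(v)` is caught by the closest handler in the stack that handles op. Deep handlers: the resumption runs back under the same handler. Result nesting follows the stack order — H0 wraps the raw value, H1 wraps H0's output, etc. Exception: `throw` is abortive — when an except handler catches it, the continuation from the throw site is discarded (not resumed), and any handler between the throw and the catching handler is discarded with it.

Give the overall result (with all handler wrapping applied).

Evaluation trace:
throw(2) @ H0 caught ⇒ 16
H1 returns 16
H2 returns [16]
H3 returns [[16]]
= [[16]]

Answer: [[16]]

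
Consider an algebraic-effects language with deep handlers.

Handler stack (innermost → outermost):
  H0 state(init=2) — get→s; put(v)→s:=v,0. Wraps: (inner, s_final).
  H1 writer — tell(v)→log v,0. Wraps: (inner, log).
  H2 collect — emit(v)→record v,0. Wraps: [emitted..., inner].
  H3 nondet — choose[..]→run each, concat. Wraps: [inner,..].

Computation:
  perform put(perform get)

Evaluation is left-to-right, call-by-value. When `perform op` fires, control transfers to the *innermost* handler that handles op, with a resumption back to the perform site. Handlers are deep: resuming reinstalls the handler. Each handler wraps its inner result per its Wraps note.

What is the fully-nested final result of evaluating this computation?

Answer: [[((0, 2), ())]]

Working:
get @ H0 ⇒ 2
put(2) @ H0 ⇒ s:=2
H0 returns (0, 2)
H1 returns ((0, 2), ())
H2 returns [((0, 2), ())]
H3 returns [[((0, 2), ())]]
= [[((0, 2), ())]]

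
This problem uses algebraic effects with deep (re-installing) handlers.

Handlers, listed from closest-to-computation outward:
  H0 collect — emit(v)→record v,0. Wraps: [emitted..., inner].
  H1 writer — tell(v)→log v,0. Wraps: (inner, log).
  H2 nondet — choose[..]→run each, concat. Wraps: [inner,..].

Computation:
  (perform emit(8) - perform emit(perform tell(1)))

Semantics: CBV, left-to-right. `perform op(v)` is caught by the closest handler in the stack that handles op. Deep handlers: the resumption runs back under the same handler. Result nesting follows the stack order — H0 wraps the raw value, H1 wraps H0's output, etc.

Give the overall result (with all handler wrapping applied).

Working:
emit(8) @ H0 ⇒ out+=8
tell(1) @ H1 ⇒ log+=1
emit(0) @ H0 ⇒ out+=0
H0 returns [8, 0, 0]
H1 returns ([8, 0, 0], (1))
H2 returns [([8, 0, 0], (1))]
= [([8, 0, 0], (1))]

Answer: [([8, 0, 0], (1))]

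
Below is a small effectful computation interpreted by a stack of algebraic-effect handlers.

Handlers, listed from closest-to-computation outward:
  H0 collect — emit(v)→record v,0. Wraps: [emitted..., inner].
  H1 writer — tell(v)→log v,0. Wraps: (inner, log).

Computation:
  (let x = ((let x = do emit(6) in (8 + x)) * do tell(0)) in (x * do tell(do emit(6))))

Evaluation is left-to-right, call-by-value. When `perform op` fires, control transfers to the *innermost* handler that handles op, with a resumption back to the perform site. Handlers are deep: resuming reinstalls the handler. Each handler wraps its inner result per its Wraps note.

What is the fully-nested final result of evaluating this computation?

Evaluation trace:
emit(6) @ H0 ⇒ out+=6
tell(0) @ H1 ⇒ log+=0
emit(6) @ H0 ⇒ out+=6
tell(0) @ H1 ⇒ log+=0
H0 returns [6, 6, 0]
H1 returns ([6, 6, 0], (0, 0))
= ([6, 6, 0], (0, 0))

Answer: ([6, 6, 0], (0, 0))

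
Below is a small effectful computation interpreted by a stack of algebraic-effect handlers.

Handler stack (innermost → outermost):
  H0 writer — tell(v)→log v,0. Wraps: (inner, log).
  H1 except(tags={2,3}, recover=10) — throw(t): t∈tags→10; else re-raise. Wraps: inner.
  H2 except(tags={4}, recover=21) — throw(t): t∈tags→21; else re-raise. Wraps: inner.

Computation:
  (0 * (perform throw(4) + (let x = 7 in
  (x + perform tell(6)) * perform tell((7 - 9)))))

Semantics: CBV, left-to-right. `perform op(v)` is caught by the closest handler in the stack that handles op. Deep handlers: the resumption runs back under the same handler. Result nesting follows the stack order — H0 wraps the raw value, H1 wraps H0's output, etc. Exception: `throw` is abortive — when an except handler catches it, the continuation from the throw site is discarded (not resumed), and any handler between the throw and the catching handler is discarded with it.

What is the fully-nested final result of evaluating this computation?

Answer: 21

Working:
throw(4) @ H1 re-raised
throw(4) @ H2 caught ⇒ 21
= 21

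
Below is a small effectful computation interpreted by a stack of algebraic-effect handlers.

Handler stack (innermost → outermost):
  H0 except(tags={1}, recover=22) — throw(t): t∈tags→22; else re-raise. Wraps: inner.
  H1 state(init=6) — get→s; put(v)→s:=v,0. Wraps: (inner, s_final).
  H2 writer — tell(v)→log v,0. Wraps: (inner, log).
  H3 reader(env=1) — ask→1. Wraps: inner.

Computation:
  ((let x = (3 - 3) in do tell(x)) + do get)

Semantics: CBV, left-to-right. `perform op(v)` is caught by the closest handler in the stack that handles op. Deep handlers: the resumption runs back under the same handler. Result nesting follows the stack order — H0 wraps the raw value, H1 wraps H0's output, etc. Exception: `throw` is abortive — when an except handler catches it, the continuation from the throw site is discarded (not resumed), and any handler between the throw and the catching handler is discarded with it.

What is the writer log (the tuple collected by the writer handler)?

Step-by-step:
tell(0) @ H2 ⇒ log+=0
get @ H1 ⇒ 6
H0 returns 6
H1 returns (6, 6)
H2 returns ((6, 6), (0))
H3 returns ((6, 6), (0))
= ((6, 6), (0))

Answer: (0)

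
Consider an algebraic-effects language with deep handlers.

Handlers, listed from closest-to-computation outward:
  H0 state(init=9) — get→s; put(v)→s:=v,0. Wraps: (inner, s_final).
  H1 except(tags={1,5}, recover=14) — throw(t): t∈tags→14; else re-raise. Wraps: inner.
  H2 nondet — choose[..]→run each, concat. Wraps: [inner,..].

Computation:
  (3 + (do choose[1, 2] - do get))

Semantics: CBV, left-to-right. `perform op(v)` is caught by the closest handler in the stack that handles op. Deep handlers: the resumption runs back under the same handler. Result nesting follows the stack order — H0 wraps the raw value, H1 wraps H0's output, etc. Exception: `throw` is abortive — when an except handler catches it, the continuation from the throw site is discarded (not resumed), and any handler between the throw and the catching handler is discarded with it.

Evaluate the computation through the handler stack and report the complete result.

Working:
choose[1, 2] @ H2
  branch[0] choose=1:
    get @ H0 ⇒ 9
    H0 returns (-5, 9)
    H1 returns (-5, 9)
    H2 returns [(-5, 9)]
  branch[1] choose=2:
    get @ H0 ⇒ 9
    H0 returns (-4, 9)
    H1 returns (-4, 9)
    H2 returns [(-4, 9)]
= [(-5, 9), (-4, 9)]

Answer: [(-5, 9), (-4, 9)]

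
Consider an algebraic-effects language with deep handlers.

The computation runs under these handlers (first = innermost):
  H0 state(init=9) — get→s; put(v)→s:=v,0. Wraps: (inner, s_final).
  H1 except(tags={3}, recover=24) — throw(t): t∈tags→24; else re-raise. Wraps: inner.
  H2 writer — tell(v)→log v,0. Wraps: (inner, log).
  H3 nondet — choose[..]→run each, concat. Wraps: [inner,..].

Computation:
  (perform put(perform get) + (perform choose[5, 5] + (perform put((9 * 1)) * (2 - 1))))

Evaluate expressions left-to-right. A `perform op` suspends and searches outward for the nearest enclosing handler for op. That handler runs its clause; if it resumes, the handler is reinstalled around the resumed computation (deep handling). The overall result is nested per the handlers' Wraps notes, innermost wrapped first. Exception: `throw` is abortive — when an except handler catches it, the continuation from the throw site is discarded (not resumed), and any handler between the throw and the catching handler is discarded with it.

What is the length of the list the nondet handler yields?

Step-by-step:
get @ H0 ⇒ 9
put(9) @ H0 ⇒ s:=9
choose[5, 5] @ H3
  branch[0] choose=5:
    put(9) @ H0 ⇒ s:=9
    H0 returns (5, 9)
    H1 returns (5, 9)
    H2 returns ((5, 9), ())
    H3 returns [((5, 9), ())]
  branch[1] choose=5:
    put(9) @ H0 ⇒ s:=9
    H0 returns (5, 9)
    H1 returns (5, 9)
    H2 returns ((5, 9), ())
    H3 returns [((5, 9), ())]
= [((5, 9), ()), ((5, 9), ())]

Answer: 2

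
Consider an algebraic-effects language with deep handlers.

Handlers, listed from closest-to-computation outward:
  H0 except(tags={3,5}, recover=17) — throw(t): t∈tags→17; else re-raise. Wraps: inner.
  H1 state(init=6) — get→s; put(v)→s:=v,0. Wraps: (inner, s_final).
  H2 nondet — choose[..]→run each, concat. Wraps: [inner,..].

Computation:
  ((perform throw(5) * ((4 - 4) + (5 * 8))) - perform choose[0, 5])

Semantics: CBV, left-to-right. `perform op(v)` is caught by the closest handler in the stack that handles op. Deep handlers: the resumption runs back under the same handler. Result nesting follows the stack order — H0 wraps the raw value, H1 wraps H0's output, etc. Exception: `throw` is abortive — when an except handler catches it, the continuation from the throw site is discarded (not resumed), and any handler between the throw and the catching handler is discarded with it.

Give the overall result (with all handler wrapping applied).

Evaluation trace:
throw(5) @ H0 caught ⇒ 17
H1 returns (17, 6)
H2 returns [(17, 6)]
= [(17, 6)]

Answer: [(17, 6)]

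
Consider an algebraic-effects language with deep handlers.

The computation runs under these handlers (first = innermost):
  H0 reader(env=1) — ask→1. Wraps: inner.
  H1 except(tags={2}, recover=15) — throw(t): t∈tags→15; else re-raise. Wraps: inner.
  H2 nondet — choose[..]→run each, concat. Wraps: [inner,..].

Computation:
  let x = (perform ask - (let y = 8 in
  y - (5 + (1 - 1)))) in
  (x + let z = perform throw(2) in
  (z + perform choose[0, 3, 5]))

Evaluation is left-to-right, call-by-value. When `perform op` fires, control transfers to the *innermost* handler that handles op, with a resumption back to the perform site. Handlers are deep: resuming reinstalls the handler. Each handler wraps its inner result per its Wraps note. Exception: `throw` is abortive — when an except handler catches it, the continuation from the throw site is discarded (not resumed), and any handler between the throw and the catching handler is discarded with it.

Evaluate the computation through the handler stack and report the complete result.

Answer: [15]

Step-by-step:
ask @ H0 ⇒ 1
throw(2) @ H1 caught ⇒ 15
H2 returns [15]
= [15]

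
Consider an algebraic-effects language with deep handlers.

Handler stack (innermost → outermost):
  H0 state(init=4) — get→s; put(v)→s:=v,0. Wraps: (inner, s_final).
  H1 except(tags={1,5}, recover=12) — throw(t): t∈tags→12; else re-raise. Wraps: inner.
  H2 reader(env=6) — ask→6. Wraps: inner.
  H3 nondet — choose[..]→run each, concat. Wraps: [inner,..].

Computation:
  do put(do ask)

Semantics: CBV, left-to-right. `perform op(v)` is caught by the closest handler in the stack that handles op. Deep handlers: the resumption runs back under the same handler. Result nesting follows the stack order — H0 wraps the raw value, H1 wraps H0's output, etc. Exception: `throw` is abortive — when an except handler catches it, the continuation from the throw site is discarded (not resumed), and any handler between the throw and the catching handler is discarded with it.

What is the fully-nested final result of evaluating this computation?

Working:
ask @ H2 ⇒ 6
put(6) @ H0 ⇒ s:=6
H0 returns (0, 6)
H1 returns (0, 6)
H2 returns (0, 6)
H3 returns [(0, 6)]
= [(0, 6)]

Answer: [(0, 6)]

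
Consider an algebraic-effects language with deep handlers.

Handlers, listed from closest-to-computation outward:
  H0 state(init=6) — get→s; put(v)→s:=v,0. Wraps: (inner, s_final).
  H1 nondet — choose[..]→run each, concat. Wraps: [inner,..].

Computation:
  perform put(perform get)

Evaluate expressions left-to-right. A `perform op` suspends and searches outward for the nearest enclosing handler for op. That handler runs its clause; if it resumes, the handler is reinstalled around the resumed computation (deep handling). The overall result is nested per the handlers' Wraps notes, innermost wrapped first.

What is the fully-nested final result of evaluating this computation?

Step-by-step:
get @ H0 ⇒ 6
put(6) @ H0 ⇒ s:=6
H0 returns (0, 6)
H1 returns [(0, 6)]
= [(0, 6)]

Answer: [(0, 6)]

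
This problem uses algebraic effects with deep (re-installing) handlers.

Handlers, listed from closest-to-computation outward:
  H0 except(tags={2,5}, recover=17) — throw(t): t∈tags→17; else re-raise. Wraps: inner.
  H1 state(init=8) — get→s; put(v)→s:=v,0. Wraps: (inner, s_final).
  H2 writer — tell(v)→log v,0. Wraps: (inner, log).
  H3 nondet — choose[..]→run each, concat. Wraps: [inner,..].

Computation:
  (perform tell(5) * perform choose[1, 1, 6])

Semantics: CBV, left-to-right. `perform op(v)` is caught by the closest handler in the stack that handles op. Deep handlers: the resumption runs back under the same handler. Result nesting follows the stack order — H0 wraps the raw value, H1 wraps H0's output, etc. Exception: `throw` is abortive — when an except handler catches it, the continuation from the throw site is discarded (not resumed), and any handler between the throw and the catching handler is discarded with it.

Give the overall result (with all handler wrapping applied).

Answer: [((0, 8), (5)), ((0, 8), (5)), ((0, 8), (5))]

Evaluation trace:
tell(5) @ H2 ⇒ log+=5
choose[1, 1, 6] @ H3
  branch[0] choose=1:
    H0 returns 0
    H1 returns (0, 8)
    H2 returns ((0, 8), (5))
    H3 returns [((0, 8), (5))]
  branch[1] choose=1:
    H0 returns 0
    H1 returns (0, 8)
    H2 returns ((0, 8), (5))
    H3 returns [((0, 8), (5))]
  branch[2] choose=6:
    H0 returns 0
    H1 returns (0, 8)
    H2 returns ((0, 8), (5))
    H3 returns [((0, 8), (5))]
= [((0, 8), (5)), ((0, 8), (5)), ((0, 8), (5))]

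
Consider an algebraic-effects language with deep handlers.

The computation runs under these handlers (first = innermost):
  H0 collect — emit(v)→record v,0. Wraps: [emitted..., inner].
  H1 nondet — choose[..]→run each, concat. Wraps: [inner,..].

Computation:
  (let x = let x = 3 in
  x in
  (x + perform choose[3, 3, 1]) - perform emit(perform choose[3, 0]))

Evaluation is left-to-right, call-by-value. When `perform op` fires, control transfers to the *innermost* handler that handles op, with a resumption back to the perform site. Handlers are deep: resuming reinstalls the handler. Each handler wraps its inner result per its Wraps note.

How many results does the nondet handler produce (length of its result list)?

Evaluation trace:
choose[3, 3, 1] @ H1
  branch[0] choose=3:
    choose[3, 0] @ H1
      branch[0] choose=3:
        emit(3) @ H0 ⇒ out+=3
        H0 returns [3, 6]
        H1 returns [[3, 6]]
      branch[1] choose=0:
        emit(0) @ H0 ⇒ out+=0
        H0 returns [0, 6]
        H1 returns [[0, 6]]
  branch[1] choose=3:
    choose[3, 0] @ H1
      branch[0] choose=3:
        emit(3) @ H0 ⇒ out+=3
        H0 returns [3, 6]
        H1 returns [[3, 6]]
      branch[1] choose=0:
        emit(0) @ H0 ⇒ out+=0
        H0 returns [0, 6]
        H1 returns [[0, 6]]
  branch[2] choose=1:
    choose[3, 0] @ H1
      branch[0] choose=3:
        emit(3) @ H0 ⇒ out+=3
        H0 returns [3, 4]
        H1 returns [[3, 4]]
      branch[1] choose=0:
        emit(0) @ H0 ⇒ out+=0
        H0 returns [0, 4]
        H1 returns [[0, 4]]
= [[3, 6], [0, 6], [3, 6], [0, 6], [3, 4], [0, 4]]

Answer: 6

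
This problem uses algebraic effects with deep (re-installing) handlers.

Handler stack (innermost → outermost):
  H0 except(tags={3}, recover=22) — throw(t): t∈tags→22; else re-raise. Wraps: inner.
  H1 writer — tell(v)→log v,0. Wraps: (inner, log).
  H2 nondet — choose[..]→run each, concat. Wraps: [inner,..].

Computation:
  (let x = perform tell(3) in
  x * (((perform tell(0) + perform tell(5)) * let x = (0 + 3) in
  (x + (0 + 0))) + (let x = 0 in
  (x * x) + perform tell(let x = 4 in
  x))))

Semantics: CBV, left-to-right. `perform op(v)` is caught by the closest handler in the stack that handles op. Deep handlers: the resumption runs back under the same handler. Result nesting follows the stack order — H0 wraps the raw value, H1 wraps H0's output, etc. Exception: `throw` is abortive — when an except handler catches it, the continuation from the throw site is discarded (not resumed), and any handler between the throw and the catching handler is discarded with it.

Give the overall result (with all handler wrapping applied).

Answer: [(0, (3, 0, 5, 4))]

Step-by-step:
tell(3) @ H1 ⇒ log+=3
tell(0) @ H1 ⇒ log+=0
tell(5) @ H1 ⇒ log+=5
tell(4) @ H1 ⇒ log+=4
H0 returns 0
H1 returns (0, (3, 0, 5, 4))
H2 returns [(0, (3, 0, 5, 4))]
= [(0, (3, 0, 5, 4))]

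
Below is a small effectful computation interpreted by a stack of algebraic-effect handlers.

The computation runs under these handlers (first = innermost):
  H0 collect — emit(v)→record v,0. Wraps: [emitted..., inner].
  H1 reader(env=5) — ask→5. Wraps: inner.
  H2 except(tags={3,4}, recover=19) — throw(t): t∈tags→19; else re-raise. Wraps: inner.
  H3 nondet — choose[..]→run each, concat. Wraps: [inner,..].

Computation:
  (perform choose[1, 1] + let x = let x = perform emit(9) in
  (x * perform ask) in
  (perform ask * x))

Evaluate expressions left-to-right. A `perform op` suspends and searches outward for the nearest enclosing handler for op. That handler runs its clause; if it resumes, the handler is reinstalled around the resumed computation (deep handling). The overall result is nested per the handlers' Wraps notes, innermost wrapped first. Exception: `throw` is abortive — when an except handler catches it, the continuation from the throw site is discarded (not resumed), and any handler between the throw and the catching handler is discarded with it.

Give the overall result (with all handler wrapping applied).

Step-by-step:
choose[1, 1] @ H3
  branch[0] choose=1:
    emit(9) @ H0 ⇒ out+=9
    ask @ H1 ⇒ 5
    ask @ H1 ⇒ 5
    H0 returns [9, 1]
    H1 returns [9, 1]
    H2 returns [9, 1]
    H3 returns [[9, 1]]
  branch[1] choose=1:
    emit(9) @ H0 ⇒ out+=9
    ask @ H1 ⇒ 5
    ask @ H1 ⇒ 5
    H0 returns [9, 1]
    H1 returns [9, 1]
    H2 returns [9, 1]
    H3 returns [[9, 1]]
= [[9, 1], [9, 1]]

Answer: [[9, 1], [9, 1]]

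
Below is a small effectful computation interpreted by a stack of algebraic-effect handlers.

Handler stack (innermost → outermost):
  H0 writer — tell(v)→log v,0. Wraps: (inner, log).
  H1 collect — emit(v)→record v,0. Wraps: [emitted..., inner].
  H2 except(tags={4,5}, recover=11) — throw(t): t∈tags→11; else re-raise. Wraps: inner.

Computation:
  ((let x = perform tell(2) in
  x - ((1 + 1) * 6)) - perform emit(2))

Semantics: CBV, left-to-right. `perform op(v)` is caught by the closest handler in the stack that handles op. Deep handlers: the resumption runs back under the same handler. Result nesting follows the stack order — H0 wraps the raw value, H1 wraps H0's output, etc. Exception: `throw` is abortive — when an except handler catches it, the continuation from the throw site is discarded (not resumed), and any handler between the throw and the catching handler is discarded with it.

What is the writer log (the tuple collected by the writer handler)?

Answer: (2)

Evaluation trace:
tell(2) @ H0 ⇒ log+=2
emit(2) @ H1 ⇒ out+=2
H0 returns (-12, (2))
H1 returns [2, (-12, (2))]
H2 returns [2, (-12, (2))]
= [2, (-12, (2))]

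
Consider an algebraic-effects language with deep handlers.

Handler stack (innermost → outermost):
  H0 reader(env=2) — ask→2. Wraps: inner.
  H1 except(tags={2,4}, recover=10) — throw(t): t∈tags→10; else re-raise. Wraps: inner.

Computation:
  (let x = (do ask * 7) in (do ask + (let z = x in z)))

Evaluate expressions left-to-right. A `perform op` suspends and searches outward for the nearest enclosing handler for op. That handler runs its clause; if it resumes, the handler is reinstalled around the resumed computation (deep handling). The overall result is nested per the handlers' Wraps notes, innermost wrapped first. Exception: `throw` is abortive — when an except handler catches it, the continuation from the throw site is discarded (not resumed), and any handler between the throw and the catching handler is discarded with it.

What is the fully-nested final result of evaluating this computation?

Answer: 16

Step-by-step:
ask @ H0 ⇒ 2
ask @ H0 ⇒ 2
H0 returns 16
H1 returns 16
= 16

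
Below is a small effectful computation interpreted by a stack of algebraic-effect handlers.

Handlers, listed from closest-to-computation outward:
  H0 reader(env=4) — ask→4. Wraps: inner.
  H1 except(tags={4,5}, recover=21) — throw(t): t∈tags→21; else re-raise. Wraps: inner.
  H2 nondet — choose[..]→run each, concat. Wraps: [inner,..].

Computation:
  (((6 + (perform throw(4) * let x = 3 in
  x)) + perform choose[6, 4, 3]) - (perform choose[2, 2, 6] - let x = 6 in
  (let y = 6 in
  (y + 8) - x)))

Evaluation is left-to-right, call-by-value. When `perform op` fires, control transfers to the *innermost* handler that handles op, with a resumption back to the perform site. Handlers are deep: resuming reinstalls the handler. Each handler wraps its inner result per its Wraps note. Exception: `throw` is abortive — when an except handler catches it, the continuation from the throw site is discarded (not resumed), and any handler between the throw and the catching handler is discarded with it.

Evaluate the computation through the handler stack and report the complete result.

Answer: [21]

Working:
throw(4) @ H1 caught ⇒ 21
H2 returns [21]
= [21]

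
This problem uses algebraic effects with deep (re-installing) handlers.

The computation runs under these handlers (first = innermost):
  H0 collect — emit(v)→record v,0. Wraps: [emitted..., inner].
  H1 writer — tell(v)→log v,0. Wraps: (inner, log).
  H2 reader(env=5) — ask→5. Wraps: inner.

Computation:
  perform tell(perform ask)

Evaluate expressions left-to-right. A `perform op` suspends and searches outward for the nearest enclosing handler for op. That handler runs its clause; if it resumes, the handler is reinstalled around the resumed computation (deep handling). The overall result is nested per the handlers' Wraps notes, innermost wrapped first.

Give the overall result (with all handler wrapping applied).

Answer: ([0], (5))

Working:
ask @ H2 ⇒ 5
tell(5) @ H1 ⇒ log+=5
H0 returns [0]
H1 returns ([0], (5))
H2 returns ([0], (5))
= ([0], (5))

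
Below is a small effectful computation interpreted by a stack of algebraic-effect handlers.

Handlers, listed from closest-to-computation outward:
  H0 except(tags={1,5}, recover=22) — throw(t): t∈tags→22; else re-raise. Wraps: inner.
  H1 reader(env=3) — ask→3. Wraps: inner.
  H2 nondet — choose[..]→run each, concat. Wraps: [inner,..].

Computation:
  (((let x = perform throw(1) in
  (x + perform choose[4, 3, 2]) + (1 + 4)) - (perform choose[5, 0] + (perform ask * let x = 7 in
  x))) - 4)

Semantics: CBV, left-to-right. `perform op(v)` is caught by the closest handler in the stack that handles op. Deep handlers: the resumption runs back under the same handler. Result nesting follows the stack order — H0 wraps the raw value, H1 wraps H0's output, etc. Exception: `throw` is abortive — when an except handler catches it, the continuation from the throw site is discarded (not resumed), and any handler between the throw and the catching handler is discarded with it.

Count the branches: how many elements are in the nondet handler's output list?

Working:
throw(1) @ H0 caught ⇒ 22
H1 returns 22
H2 returns [22]
= [22]

Answer: 1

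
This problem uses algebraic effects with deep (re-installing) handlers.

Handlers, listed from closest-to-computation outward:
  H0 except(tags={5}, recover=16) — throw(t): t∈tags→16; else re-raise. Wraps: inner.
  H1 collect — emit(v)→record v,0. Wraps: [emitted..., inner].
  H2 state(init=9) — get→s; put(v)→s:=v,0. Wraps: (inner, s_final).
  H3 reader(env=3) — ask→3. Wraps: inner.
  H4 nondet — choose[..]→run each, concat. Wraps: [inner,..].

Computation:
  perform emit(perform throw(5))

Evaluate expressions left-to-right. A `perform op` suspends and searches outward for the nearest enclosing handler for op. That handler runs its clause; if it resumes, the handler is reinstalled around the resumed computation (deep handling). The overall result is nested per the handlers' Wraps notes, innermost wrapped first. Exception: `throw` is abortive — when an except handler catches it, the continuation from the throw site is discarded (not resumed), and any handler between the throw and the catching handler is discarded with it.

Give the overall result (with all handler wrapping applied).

Answer: [([16], 9)]

Step-by-step:
throw(5) @ H0 caught ⇒ 16
H1 returns [16]
H2 returns ([16], 9)
H3 returns ([16], 9)
H4 returns [([16], 9)]
= [([16], 9)]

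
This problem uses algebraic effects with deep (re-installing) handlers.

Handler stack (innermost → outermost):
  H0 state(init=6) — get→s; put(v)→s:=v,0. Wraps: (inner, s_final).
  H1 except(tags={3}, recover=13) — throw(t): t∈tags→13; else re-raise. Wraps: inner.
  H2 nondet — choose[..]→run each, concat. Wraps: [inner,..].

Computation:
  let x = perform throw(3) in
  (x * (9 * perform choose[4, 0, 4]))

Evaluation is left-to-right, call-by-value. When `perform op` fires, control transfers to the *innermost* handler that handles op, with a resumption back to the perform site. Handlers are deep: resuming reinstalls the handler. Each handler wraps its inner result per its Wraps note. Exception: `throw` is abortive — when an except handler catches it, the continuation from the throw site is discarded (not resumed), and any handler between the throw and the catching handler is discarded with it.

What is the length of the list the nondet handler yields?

Answer: 1

Evaluation trace:
throw(3) @ H1 caught ⇒ 13
H2 returns [13]
= [13]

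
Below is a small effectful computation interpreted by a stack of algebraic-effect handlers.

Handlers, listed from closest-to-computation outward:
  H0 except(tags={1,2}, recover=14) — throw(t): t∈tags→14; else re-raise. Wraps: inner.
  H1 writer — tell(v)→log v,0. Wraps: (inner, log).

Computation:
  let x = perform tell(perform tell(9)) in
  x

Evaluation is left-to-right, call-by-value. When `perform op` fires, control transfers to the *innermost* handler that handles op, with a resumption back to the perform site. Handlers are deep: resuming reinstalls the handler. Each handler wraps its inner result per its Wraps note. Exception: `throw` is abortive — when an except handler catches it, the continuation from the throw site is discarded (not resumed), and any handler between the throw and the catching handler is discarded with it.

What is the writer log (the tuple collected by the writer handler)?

Answer: (9, 0)

Working:
tell(9) @ H1 ⇒ log+=9
tell(0) @ H1 ⇒ log+=0
H0 returns 0
H1 returns (0, (9, 0))
= (0, (9, 0))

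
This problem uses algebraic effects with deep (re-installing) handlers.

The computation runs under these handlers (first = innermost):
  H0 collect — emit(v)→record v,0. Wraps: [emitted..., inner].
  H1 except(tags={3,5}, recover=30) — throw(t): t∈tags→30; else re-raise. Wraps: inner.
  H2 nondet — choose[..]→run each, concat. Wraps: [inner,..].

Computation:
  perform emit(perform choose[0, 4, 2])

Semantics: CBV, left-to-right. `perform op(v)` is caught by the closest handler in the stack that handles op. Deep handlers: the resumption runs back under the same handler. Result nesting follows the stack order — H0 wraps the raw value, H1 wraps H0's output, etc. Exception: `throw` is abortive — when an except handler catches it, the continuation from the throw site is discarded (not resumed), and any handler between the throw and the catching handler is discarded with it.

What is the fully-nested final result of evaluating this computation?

Answer: [[0, 0], [4, 0], [2, 0]]

Step-by-step:
choose[0, 4, 2] @ H2
  branch[0] choose=0:
    emit(0) @ H0 ⇒ out+=0
    H0 returns [0, 0]
    H1 returns [0, 0]
    H2 returns [[0, 0]]
  branch[1] choose=4:
    emit(4) @ H0 ⇒ out+=4
    H0 returns [4, 0]
    H1 returns [4, 0]
    H2 returns [[4, 0]]
  branch[2] choose=2:
    emit(2) @ H0 ⇒ out+=2
    H0 returns [2, 0]
    H1 returns [2, 0]
    H2 returns [[2, 0]]
= [[0, 0], [4, 0], [2, 0]]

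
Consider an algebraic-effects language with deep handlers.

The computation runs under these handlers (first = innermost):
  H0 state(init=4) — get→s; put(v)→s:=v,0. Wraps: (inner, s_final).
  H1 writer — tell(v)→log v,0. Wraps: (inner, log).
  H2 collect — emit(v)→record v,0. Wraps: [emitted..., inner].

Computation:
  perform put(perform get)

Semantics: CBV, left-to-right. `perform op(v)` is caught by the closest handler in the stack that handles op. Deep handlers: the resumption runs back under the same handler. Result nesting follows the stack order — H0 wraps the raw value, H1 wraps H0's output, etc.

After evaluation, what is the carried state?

Evaluation trace:
get @ H0 ⇒ 4
put(4) @ H0 ⇒ s:=4
H0 returns (0, 4)
H1 returns ((0, 4), ())
H2 returns [((0, 4), ())]
= [((0, 4), ())]

Answer: 4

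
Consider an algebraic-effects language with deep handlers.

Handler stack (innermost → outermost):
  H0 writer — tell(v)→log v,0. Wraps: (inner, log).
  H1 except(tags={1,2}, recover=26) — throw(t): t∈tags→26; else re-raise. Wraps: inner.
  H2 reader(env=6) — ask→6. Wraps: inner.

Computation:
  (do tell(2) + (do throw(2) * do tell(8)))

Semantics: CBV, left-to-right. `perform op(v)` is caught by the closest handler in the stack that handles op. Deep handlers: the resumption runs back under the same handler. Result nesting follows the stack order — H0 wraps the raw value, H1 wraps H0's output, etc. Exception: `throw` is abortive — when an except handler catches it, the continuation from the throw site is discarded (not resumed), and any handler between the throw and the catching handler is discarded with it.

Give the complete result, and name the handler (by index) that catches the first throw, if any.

Working:
tell(2) @ H0 ⇒ log+=2
throw(2) @ H1 caught ⇒ 26
H2 returns 26
= 26

Answer: 26 ; first throw caught by: H1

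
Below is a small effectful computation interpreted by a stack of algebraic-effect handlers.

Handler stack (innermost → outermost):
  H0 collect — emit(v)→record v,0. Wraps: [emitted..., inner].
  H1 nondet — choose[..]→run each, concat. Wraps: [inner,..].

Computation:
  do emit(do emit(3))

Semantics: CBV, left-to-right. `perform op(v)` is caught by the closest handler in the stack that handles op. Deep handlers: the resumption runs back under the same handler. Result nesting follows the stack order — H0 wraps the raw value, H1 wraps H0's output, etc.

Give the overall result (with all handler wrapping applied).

Working:
emit(3) @ H0 ⇒ out+=3
emit(0) @ H0 ⇒ out+=0
H0 returns [3, 0, 0]
H1 returns [[3, 0, 0]]
= [[3, 0, 0]]

Answer: [[3, 0, 0]]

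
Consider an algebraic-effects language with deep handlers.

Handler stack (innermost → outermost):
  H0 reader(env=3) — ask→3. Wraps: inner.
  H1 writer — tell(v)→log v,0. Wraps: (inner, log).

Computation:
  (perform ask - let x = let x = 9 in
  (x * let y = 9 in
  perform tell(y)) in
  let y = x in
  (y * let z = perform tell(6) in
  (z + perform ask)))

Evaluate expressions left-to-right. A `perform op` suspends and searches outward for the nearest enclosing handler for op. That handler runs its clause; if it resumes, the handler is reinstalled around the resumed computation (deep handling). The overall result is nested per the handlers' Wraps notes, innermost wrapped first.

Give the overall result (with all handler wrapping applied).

Step-by-step:
ask @ H0 ⇒ 3
tell(9) @ H1 ⇒ log+=9
tell(6) @ H1 ⇒ log+=6
ask @ H0 ⇒ 3
H0 returns 3
H1 returns (3, (9, 6))
= (3, (9, 6))

Answer: (3, (9, 6))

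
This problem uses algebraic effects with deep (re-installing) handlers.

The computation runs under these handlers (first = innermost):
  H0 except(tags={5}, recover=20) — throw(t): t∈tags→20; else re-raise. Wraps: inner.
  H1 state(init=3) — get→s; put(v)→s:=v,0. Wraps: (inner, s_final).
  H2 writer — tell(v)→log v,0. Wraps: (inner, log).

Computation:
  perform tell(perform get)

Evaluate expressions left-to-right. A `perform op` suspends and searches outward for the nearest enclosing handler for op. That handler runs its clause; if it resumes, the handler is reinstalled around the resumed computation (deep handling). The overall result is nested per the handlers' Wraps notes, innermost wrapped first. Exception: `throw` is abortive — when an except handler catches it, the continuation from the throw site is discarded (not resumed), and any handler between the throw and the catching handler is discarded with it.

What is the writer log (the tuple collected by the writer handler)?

Answer: (3)

Step-by-step:
get @ H1 ⇒ 3
tell(3) @ H2 ⇒ log+=3
H0 returns 0
H1 returns (0, 3)
H2 returns ((0, 3), (3))
= ((0, 3), (3))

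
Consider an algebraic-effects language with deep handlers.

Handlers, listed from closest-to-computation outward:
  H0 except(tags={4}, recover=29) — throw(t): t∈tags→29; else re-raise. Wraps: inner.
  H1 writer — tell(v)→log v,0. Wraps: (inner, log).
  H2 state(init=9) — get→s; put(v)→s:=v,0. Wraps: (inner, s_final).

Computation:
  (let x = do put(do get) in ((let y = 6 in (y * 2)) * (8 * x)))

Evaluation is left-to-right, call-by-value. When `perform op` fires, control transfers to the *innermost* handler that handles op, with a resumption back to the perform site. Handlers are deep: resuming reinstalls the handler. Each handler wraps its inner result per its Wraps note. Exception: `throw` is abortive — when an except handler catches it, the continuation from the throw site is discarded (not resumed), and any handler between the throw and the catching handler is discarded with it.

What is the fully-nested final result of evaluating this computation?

Answer: ((0, ()), 9)

Step-by-step:
get @ H2 ⇒ 9
put(9) @ H2 ⇒ s:=9
H0 returns 0
H1 returns (0, ())
H2 returns ((0, ()), 9)
= ((0, ()), 9)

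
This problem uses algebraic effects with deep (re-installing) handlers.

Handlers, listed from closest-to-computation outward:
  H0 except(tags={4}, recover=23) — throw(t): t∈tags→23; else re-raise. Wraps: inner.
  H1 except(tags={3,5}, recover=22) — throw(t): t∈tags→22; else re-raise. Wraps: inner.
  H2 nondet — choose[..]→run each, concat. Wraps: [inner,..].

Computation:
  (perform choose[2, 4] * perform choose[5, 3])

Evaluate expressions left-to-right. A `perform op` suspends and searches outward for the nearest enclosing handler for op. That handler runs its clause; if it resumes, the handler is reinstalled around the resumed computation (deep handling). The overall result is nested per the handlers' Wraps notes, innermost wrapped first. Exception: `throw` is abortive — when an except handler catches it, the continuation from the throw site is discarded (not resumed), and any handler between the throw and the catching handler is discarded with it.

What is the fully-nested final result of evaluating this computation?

Step-by-step:
choose[2, 4] @ H2
  branch[0] choose=2:
    choose[5, 3] @ H2
      branch[0] choose=5:
        H0 returns 10
        H1 returns 10
        H2 returns [10]
      branch[1] choose=3:
        H0 returns 6
        H1 returns 6
        H2 returns [6]
  branch[1] choose=4:
    choose[5, 3] @ H2
      branch[0] choose=5:
        H0 returns 20
        H1 returns 20
        H2 returns [20]
      branch[1] choose=3:
        H0 returns 12
        H1 returns 12
        H2 returns [12]
= [10, 6, 20, 12]

Answer: [10, 6, 20, 12]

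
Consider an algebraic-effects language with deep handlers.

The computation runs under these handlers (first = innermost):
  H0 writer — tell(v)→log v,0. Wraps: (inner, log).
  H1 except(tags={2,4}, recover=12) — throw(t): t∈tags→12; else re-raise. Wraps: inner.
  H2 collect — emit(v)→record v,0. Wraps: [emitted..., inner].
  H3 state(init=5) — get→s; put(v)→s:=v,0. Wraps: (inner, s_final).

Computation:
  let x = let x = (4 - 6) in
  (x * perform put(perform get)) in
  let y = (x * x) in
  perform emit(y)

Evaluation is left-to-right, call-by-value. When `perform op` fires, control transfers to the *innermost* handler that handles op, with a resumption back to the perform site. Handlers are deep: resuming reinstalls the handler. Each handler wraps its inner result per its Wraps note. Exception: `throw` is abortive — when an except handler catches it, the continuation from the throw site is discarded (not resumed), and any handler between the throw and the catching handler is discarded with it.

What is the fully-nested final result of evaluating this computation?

Evaluation trace:
get @ H3 ⇒ 5
put(5) @ H3 ⇒ s:=5
emit(0) @ H2 ⇒ out+=0
H0 returns (0, ())
H1 returns (0, ())
H2 returns [0, (0, ())]
H3 returns ([0, (0, ())], 5)
= ([0, (0, ())], 5)

Answer: ([0, (0, ())], 5)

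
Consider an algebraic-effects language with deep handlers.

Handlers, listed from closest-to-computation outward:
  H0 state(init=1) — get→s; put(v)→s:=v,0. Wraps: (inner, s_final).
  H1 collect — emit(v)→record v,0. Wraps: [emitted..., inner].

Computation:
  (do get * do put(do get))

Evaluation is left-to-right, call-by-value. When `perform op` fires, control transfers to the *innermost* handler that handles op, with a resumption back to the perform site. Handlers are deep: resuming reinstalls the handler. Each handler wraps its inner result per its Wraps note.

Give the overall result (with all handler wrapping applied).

Working:
get @ H0 ⇒ 1
get @ H0 ⇒ 1
put(1) @ H0 ⇒ s:=1
H0 returns (0, 1)
H1 returns [(0, 1)]
= [(0, 1)]

Answer: [(0, 1)]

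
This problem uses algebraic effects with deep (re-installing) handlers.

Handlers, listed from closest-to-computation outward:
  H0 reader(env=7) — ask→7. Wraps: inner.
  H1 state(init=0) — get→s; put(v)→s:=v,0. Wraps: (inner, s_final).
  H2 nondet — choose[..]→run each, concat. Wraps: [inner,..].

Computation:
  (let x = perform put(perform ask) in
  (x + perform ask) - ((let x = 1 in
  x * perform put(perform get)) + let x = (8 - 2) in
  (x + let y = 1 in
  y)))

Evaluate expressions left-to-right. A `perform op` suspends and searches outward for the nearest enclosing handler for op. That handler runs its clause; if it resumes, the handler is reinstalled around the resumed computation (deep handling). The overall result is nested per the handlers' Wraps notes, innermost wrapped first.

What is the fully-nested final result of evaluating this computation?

Answer: [(0, 7)]

Evaluation trace:
ask @ H0 ⇒ 7
put(7) @ H1 ⇒ s:=7
ask @ H0 ⇒ 7
get @ H1 ⇒ 7
put(7) @ H1 ⇒ s:=7
H0 returns 0
H1 returns (0, 7)
H2 returns [(0, 7)]
= [(0, 7)]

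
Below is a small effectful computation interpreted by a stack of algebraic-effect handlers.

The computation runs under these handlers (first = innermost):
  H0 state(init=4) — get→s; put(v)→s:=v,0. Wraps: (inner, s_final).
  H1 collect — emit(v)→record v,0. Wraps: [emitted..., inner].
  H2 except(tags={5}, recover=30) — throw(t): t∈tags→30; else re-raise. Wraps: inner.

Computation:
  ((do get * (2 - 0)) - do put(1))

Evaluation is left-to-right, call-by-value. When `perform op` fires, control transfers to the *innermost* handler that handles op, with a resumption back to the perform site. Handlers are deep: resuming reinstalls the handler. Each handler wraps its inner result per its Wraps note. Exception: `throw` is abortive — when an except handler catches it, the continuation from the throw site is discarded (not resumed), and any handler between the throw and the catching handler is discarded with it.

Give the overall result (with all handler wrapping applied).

Step-by-step:
get @ H0 ⇒ 4
put(1) @ H0 ⇒ s:=1
H0 returns (8, 1)
H1 returns [(8, 1)]
H2 returns [(8, 1)]
= [(8, 1)]

Answer: [(8, 1)]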